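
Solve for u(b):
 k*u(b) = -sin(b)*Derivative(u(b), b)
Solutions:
 u(b) = C1*exp(k*(-log(cos(b) - 1) + log(cos(b) + 1))/2)


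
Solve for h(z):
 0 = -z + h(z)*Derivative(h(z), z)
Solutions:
 h(z) = -sqrt(C1 + z^2)
 h(z) = sqrt(C1 + z^2)


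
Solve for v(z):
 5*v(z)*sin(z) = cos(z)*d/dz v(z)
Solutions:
 v(z) = C1/cos(z)^5


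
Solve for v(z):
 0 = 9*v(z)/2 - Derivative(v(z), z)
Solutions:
 v(z) = C1*exp(9*z/2)


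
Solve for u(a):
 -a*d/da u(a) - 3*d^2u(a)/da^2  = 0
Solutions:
 u(a) = C1 + C2*erf(sqrt(6)*a/6)


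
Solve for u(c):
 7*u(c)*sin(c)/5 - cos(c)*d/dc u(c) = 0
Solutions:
 u(c) = C1/cos(c)^(7/5)


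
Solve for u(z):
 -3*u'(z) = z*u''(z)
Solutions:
 u(z) = C1 + C2/z^2


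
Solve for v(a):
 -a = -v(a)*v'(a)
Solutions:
 v(a) = -sqrt(C1 + a^2)
 v(a) = sqrt(C1 + a^2)


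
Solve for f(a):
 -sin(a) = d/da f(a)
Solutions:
 f(a) = C1 + cos(a)


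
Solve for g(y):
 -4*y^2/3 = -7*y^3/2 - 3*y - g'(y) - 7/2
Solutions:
 g(y) = C1 - 7*y^4/8 + 4*y^3/9 - 3*y^2/2 - 7*y/2


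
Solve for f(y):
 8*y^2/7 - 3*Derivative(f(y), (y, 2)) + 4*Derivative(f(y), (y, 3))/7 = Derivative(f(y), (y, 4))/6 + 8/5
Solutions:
 f(y) = C1 + C2*y + 2*y^4/63 + 32*y^3/1323 - 12688*y^2/46305 + (C3*sin(3*sqrt(82)*y/7) + C4*cos(3*sqrt(82)*y/7))*exp(12*y/7)


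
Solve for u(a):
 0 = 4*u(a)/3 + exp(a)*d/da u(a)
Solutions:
 u(a) = C1*exp(4*exp(-a)/3)


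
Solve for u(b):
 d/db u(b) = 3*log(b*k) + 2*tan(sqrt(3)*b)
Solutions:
 u(b) = C1 + 3*b*log(b*k) - 3*b - 2*sqrt(3)*log(cos(sqrt(3)*b))/3


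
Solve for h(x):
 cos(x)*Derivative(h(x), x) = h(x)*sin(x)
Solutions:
 h(x) = C1/cos(x)


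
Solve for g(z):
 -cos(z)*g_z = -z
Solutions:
 g(z) = C1 + Integral(z/cos(z), z)


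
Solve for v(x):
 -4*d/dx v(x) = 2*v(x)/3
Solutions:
 v(x) = C1*exp(-x/6)


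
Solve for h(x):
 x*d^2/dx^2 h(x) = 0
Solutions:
 h(x) = C1 + C2*x


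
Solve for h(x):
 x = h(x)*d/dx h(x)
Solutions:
 h(x) = -sqrt(C1 + x^2)
 h(x) = sqrt(C1 + x^2)


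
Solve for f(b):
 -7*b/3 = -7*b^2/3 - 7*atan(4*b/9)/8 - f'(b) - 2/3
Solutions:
 f(b) = C1 - 7*b^3/9 + 7*b^2/6 - 7*b*atan(4*b/9)/8 - 2*b/3 + 63*log(16*b^2 + 81)/64


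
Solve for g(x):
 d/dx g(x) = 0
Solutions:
 g(x) = C1


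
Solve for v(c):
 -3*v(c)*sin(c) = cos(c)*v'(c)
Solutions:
 v(c) = C1*cos(c)^3


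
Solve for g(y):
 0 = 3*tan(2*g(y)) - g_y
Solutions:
 g(y) = -asin(C1*exp(6*y))/2 + pi/2
 g(y) = asin(C1*exp(6*y))/2


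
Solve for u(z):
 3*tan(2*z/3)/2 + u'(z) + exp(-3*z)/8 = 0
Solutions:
 u(z) = C1 - 9*log(tan(2*z/3)^2 + 1)/8 + exp(-3*z)/24


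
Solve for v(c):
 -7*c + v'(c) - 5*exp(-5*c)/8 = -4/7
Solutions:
 v(c) = C1 + 7*c^2/2 - 4*c/7 - exp(-5*c)/8


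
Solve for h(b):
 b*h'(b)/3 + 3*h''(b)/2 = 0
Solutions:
 h(b) = C1 + C2*erf(b/3)


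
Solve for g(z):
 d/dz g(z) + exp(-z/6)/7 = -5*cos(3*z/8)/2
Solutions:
 g(z) = C1 - 20*sin(3*z/8)/3 + 6*exp(-z/6)/7


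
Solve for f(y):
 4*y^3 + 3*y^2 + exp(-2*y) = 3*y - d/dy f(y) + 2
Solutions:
 f(y) = C1 - y^4 - y^3 + 3*y^2/2 + 2*y + exp(-2*y)/2


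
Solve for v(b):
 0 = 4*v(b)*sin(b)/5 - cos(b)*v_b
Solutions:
 v(b) = C1/cos(b)^(4/5)


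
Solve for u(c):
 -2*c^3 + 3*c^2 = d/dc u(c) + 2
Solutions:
 u(c) = C1 - c^4/2 + c^3 - 2*c


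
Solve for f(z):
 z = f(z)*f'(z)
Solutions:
 f(z) = -sqrt(C1 + z^2)
 f(z) = sqrt(C1 + z^2)


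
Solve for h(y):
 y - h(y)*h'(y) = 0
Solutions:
 h(y) = -sqrt(C1 + y^2)
 h(y) = sqrt(C1 + y^2)


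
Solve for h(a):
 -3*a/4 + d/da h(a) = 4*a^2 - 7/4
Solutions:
 h(a) = C1 + 4*a^3/3 + 3*a^2/8 - 7*a/4


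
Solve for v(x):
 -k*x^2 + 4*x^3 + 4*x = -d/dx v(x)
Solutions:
 v(x) = C1 + k*x^3/3 - x^4 - 2*x^2


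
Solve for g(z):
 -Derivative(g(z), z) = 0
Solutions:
 g(z) = C1


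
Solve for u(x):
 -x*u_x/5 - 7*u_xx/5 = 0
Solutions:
 u(x) = C1 + C2*erf(sqrt(14)*x/14)


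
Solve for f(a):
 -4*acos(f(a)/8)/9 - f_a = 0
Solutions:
 Integral(1/acos(_y/8), (_y, f(a))) = C1 - 4*a/9


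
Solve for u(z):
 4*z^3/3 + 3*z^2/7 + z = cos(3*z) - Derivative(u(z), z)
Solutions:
 u(z) = C1 - z^4/3 - z^3/7 - z^2/2 + sin(3*z)/3


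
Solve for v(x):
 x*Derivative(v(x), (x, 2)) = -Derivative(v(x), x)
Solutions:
 v(x) = C1 + C2*log(x)


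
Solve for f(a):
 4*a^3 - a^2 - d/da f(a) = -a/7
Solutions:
 f(a) = C1 + a^4 - a^3/3 + a^2/14


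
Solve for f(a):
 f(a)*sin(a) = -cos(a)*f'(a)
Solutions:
 f(a) = C1*cos(a)


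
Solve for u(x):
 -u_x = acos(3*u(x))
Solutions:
 Integral(1/acos(3*_y), (_y, u(x))) = C1 - x


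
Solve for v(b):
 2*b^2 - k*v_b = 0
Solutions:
 v(b) = C1 + 2*b^3/(3*k)


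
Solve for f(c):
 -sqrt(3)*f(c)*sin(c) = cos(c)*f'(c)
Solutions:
 f(c) = C1*cos(c)^(sqrt(3))


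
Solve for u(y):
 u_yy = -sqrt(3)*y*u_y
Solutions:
 u(y) = C1 + C2*erf(sqrt(2)*3^(1/4)*y/2)


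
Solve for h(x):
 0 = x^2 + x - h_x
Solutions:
 h(x) = C1 + x^3/3 + x^2/2


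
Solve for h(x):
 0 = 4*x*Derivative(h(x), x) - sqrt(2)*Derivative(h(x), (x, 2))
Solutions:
 h(x) = C1 + C2*erfi(2^(1/4)*x)


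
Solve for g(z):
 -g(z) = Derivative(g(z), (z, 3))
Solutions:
 g(z) = C3*exp(-z) + (C1*sin(sqrt(3)*z/2) + C2*cos(sqrt(3)*z/2))*exp(z/2)


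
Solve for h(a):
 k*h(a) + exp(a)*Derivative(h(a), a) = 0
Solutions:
 h(a) = C1*exp(k*exp(-a))


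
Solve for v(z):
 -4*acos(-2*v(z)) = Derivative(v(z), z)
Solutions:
 Integral(1/acos(-2*_y), (_y, v(z))) = C1 - 4*z


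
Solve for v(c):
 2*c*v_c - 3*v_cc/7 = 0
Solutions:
 v(c) = C1 + C2*erfi(sqrt(21)*c/3)


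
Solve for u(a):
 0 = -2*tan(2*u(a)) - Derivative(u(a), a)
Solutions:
 u(a) = -asin(C1*exp(-4*a))/2 + pi/2
 u(a) = asin(C1*exp(-4*a))/2


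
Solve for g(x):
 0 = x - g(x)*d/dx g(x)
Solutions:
 g(x) = -sqrt(C1 + x^2)
 g(x) = sqrt(C1 + x^2)


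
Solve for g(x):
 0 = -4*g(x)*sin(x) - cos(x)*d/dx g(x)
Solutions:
 g(x) = C1*cos(x)^4


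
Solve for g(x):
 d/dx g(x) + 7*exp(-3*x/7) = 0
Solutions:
 g(x) = C1 + 49*exp(-3*x/7)/3


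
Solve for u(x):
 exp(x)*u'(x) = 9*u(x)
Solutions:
 u(x) = C1*exp(-9*exp(-x))


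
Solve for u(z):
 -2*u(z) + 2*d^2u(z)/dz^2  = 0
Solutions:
 u(z) = C1*exp(-z) + C2*exp(z)


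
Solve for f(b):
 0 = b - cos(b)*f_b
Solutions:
 f(b) = C1 + Integral(b/cos(b), b)


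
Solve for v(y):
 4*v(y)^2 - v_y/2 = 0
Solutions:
 v(y) = -1/(C1 + 8*y)


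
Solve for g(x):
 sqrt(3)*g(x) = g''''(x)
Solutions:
 g(x) = C1*exp(-3^(1/8)*x) + C2*exp(3^(1/8)*x) + C3*sin(3^(1/8)*x) + C4*cos(3^(1/8)*x)


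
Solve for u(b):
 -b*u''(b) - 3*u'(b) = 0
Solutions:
 u(b) = C1 + C2/b^2


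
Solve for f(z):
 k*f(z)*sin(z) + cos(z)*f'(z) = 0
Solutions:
 f(z) = C1*exp(k*log(cos(z)))


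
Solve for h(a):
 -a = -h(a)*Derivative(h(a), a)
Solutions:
 h(a) = -sqrt(C1 + a^2)
 h(a) = sqrt(C1 + a^2)


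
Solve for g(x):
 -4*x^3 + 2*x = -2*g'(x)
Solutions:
 g(x) = C1 + x^4/2 - x^2/2


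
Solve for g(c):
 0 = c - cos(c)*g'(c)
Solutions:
 g(c) = C1 + Integral(c/cos(c), c)


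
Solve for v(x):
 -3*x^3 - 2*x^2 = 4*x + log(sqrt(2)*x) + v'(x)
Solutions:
 v(x) = C1 - 3*x^4/4 - 2*x^3/3 - 2*x^2 - x*log(x) - x*log(2)/2 + x


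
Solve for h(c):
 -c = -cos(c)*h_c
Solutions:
 h(c) = C1 + Integral(c/cos(c), c)


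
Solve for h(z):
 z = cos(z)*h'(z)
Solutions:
 h(z) = C1 + Integral(z/cos(z), z)


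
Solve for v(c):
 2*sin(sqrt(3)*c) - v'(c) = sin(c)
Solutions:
 v(c) = C1 + cos(c) - 2*sqrt(3)*cos(sqrt(3)*c)/3


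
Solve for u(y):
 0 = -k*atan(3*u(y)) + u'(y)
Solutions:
 Integral(1/atan(3*_y), (_y, u(y))) = C1 + k*y


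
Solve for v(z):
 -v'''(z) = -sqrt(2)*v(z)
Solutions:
 v(z) = C3*exp(2^(1/6)*z) + (C1*sin(2^(1/6)*sqrt(3)*z/2) + C2*cos(2^(1/6)*sqrt(3)*z/2))*exp(-2^(1/6)*z/2)


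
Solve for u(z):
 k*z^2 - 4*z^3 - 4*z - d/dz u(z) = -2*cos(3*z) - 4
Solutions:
 u(z) = C1 + k*z^3/3 - z^4 - 2*z^2 + 4*z + 2*sin(3*z)/3


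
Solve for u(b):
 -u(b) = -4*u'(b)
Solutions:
 u(b) = C1*exp(b/4)


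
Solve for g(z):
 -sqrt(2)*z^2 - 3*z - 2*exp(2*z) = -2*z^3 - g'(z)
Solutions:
 g(z) = C1 - z^4/2 + sqrt(2)*z^3/3 + 3*z^2/2 + exp(2*z)


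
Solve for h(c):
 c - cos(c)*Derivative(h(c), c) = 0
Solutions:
 h(c) = C1 + Integral(c/cos(c), c)


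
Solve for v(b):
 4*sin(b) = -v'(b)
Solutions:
 v(b) = C1 + 4*cos(b)


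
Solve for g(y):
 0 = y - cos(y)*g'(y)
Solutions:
 g(y) = C1 + Integral(y/cos(y), y)


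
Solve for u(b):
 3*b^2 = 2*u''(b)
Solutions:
 u(b) = C1 + C2*b + b^4/8


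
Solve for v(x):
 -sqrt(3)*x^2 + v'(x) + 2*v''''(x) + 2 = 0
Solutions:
 v(x) = C1 + C4*exp(-2^(2/3)*x/2) + sqrt(3)*x^3/3 - 2*x + (C2*sin(2^(2/3)*sqrt(3)*x/4) + C3*cos(2^(2/3)*sqrt(3)*x/4))*exp(2^(2/3)*x/4)


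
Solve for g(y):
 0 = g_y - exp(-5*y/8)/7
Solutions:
 g(y) = C1 - 8*exp(-5*y/8)/35


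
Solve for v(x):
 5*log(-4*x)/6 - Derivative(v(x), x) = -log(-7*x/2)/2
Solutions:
 v(x) = C1 + 4*x*log(-x)/3 + x*(-8 + 7*log(2) + 3*log(7))/6


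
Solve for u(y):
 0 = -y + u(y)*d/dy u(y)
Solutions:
 u(y) = -sqrt(C1 + y^2)
 u(y) = sqrt(C1 + y^2)


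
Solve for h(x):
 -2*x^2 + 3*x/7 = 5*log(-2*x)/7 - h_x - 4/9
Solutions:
 h(x) = C1 + 2*x^3/3 - 3*x^2/14 + 5*x*log(-x)/7 + x*(-73 + 45*log(2))/63


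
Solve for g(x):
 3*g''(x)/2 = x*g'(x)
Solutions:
 g(x) = C1 + C2*erfi(sqrt(3)*x/3)


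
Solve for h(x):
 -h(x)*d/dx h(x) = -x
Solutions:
 h(x) = -sqrt(C1 + x^2)
 h(x) = sqrt(C1 + x^2)


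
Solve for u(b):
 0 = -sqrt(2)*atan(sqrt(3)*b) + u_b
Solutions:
 u(b) = C1 + sqrt(2)*(b*atan(sqrt(3)*b) - sqrt(3)*log(3*b^2 + 1)/6)


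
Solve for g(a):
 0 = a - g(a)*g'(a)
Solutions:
 g(a) = -sqrt(C1 + a^2)
 g(a) = sqrt(C1 + a^2)


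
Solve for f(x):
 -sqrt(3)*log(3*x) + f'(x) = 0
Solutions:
 f(x) = C1 + sqrt(3)*x*log(x) - sqrt(3)*x + sqrt(3)*x*log(3)


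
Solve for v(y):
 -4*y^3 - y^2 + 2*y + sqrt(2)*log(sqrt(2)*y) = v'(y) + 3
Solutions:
 v(y) = C1 - y^4 - y^3/3 + y^2 + sqrt(2)*y*log(y) - 3*y - sqrt(2)*y + sqrt(2)*y*log(2)/2


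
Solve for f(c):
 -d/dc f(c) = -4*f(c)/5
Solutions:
 f(c) = C1*exp(4*c/5)


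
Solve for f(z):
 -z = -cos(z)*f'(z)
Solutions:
 f(z) = C1 + Integral(z/cos(z), z)


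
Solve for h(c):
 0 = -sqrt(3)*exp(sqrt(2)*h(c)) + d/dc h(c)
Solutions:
 h(c) = sqrt(2)*(2*log(-1/(C1 + sqrt(3)*c)) - log(2))/4


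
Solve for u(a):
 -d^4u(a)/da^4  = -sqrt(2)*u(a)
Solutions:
 u(a) = C1*exp(-2^(1/8)*a) + C2*exp(2^(1/8)*a) + C3*sin(2^(1/8)*a) + C4*cos(2^(1/8)*a)


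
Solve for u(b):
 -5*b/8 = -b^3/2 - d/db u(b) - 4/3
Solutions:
 u(b) = C1 - b^4/8 + 5*b^2/16 - 4*b/3


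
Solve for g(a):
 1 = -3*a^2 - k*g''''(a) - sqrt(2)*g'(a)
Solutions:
 g(a) = C1 + C2*exp(2^(1/6)*a*(-1/k)^(1/3)) + C3*exp(2^(1/6)*a*(-1/k)^(1/3)*(-1 + sqrt(3)*I)/2) + C4*exp(-2^(1/6)*a*(-1/k)^(1/3)*(1 + sqrt(3)*I)/2) - sqrt(2)*a^3/2 - sqrt(2)*a/2


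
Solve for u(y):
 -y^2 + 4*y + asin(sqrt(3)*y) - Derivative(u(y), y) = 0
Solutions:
 u(y) = C1 - y^3/3 + 2*y^2 + y*asin(sqrt(3)*y) + sqrt(3)*sqrt(1 - 3*y^2)/3


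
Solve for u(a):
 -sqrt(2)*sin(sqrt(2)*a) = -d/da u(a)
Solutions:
 u(a) = C1 - cos(sqrt(2)*a)


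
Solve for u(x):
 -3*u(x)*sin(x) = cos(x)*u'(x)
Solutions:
 u(x) = C1*cos(x)^3


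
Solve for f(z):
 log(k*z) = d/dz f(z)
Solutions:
 f(z) = C1 + z*log(k*z) - z


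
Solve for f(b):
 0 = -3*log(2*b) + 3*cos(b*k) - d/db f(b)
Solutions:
 f(b) = C1 - 3*b*log(b) - 3*b*log(2) + 3*b + 3*Piecewise((sin(b*k)/k, Ne(k, 0)), (b, True))


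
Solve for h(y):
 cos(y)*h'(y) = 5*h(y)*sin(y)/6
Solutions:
 h(y) = C1/cos(y)^(5/6)


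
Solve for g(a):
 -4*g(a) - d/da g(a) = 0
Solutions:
 g(a) = C1*exp(-4*a)


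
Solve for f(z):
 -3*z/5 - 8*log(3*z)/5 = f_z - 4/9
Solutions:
 f(z) = C1 - 3*z^2/10 - 8*z*log(z)/5 - 8*z*log(3)/5 + 92*z/45


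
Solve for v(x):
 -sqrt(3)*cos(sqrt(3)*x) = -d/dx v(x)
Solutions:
 v(x) = C1 + sin(sqrt(3)*x)


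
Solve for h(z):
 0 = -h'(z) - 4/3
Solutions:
 h(z) = C1 - 4*z/3


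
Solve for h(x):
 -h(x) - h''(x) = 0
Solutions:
 h(x) = C1*sin(x) + C2*cos(x)


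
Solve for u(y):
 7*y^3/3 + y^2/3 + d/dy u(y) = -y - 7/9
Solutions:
 u(y) = C1 - 7*y^4/12 - y^3/9 - y^2/2 - 7*y/9


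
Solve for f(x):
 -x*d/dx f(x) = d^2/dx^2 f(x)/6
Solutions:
 f(x) = C1 + C2*erf(sqrt(3)*x)


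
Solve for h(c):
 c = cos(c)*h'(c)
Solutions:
 h(c) = C1 + Integral(c/cos(c), c)


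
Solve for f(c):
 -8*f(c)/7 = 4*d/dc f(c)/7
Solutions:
 f(c) = C1*exp(-2*c)


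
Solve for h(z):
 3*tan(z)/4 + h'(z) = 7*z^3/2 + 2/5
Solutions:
 h(z) = C1 + 7*z^4/8 + 2*z/5 + 3*log(cos(z))/4


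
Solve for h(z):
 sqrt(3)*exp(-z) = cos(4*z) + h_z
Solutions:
 h(z) = C1 - sin(4*z)/4 - sqrt(3)*exp(-z)


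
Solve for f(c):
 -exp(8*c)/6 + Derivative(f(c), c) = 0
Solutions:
 f(c) = C1 + exp(8*c)/48


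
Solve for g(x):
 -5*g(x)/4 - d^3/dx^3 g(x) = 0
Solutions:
 g(x) = C3*exp(-10^(1/3)*x/2) + (C1*sin(10^(1/3)*sqrt(3)*x/4) + C2*cos(10^(1/3)*sqrt(3)*x/4))*exp(10^(1/3)*x/4)


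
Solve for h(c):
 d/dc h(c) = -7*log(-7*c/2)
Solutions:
 h(c) = C1 - 7*c*log(-c) + 7*c*(-log(7) + log(2) + 1)


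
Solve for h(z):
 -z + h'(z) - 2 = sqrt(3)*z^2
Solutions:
 h(z) = C1 + sqrt(3)*z^3/3 + z^2/2 + 2*z


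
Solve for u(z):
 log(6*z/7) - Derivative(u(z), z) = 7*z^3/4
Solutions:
 u(z) = C1 - 7*z^4/16 + z*log(z) - z + z*log(6/7)


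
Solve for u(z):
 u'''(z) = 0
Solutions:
 u(z) = C1 + C2*z + C3*z^2


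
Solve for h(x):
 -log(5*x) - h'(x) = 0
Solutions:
 h(x) = C1 - x*log(x) - x*log(5) + x


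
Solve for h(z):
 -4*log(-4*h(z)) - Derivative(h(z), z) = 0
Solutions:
 Integral(1/(log(-_y) + 2*log(2)), (_y, h(z)))/4 = C1 - z


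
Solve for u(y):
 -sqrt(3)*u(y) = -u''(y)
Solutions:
 u(y) = C1*exp(-3^(1/4)*y) + C2*exp(3^(1/4)*y)


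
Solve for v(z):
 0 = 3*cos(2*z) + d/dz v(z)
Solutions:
 v(z) = C1 - 3*sin(2*z)/2


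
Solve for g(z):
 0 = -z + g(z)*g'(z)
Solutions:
 g(z) = -sqrt(C1 + z^2)
 g(z) = sqrt(C1 + z^2)


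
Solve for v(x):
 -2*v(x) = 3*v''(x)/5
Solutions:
 v(x) = C1*sin(sqrt(30)*x/3) + C2*cos(sqrt(30)*x/3)


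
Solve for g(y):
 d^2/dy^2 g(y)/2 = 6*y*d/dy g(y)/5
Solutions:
 g(y) = C1 + C2*erfi(sqrt(30)*y/5)


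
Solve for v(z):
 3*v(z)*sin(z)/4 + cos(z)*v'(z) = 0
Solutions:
 v(z) = C1*cos(z)^(3/4)


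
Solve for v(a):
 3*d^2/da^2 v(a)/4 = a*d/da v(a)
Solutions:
 v(a) = C1 + C2*erfi(sqrt(6)*a/3)


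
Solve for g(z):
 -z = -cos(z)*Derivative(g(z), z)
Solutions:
 g(z) = C1 + Integral(z/cos(z), z)


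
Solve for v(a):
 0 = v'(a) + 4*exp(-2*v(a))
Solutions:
 v(a) = log(-sqrt(C1 - 8*a))
 v(a) = log(C1 - 8*a)/2


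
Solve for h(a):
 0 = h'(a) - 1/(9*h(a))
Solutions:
 h(a) = -sqrt(C1 + 2*a)/3
 h(a) = sqrt(C1 + 2*a)/3


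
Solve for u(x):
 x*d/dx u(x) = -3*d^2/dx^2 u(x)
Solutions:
 u(x) = C1 + C2*erf(sqrt(6)*x/6)


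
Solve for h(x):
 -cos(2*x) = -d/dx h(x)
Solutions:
 h(x) = C1 + sin(2*x)/2


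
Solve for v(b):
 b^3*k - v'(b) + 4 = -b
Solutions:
 v(b) = C1 + b^4*k/4 + b^2/2 + 4*b


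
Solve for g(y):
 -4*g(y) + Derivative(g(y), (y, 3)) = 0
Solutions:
 g(y) = C3*exp(2^(2/3)*y) + (C1*sin(2^(2/3)*sqrt(3)*y/2) + C2*cos(2^(2/3)*sqrt(3)*y/2))*exp(-2^(2/3)*y/2)


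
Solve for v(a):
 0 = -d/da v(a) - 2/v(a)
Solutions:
 v(a) = -sqrt(C1 - 4*a)
 v(a) = sqrt(C1 - 4*a)


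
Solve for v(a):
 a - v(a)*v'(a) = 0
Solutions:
 v(a) = -sqrt(C1 + a^2)
 v(a) = sqrt(C1 + a^2)


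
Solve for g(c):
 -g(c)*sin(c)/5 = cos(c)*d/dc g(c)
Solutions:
 g(c) = C1*cos(c)^(1/5)


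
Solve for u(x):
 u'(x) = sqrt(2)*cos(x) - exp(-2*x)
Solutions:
 u(x) = C1 + sqrt(2)*sin(x) + exp(-2*x)/2


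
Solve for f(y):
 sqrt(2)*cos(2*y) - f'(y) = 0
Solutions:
 f(y) = C1 + sqrt(2)*sin(2*y)/2


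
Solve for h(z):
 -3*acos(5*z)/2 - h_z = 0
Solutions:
 h(z) = C1 - 3*z*acos(5*z)/2 + 3*sqrt(1 - 25*z^2)/10


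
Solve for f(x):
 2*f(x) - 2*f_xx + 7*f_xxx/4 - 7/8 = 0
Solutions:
 f(x) = C1*exp(x*(32*2^(1/3)/(21*sqrt(3201) + 1195)^(1/3) + 16 + 2^(2/3)*(21*sqrt(3201) + 1195)^(1/3))/42)*sin(2^(1/3)*sqrt(3)*x*(-2^(1/3)*(21*sqrt(3201) + 1195)^(1/3) + 32/(21*sqrt(3201) + 1195)^(1/3))/42) + C2*exp(x*(32*2^(1/3)/(21*sqrt(3201) + 1195)^(1/3) + 16 + 2^(2/3)*(21*sqrt(3201) + 1195)^(1/3))/42)*cos(2^(1/3)*sqrt(3)*x*(-2^(1/3)*(21*sqrt(3201) + 1195)^(1/3) + 32/(21*sqrt(3201) + 1195)^(1/3))/42) + C3*exp(x*(-2^(2/3)*(21*sqrt(3201) + 1195)^(1/3) - 32*2^(1/3)/(21*sqrt(3201) + 1195)^(1/3) + 8)/21) + 7/16


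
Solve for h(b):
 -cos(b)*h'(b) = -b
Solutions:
 h(b) = C1 + Integral(b/cos(b), b)


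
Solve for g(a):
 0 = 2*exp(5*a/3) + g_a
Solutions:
 g(a) = C1 - 6*exp(5*a/3)/5


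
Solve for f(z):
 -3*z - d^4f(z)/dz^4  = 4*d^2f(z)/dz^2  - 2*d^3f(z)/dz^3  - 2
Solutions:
 f(z) = C1 + C2*z - z^3/8 + z^2/16 + (C3*sin(sqrt(3)*z) + C4*cos(sqrt(3)*z))*exp(z)


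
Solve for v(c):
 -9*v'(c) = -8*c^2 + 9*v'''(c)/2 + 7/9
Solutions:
 v(c) = C1 + C2*sin(sqrt(2)*c) + C3*cos(sqrt(2)*c) + 8*c^3/27 - 79*c/81


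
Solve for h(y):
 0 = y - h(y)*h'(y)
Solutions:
 h(y) = -sqrt(C1 + y^2)
 h(y) = sqrt(C1 + y^2)


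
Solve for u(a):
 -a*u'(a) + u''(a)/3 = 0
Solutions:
 u(a) = C1 + C2*erfi(sqrt(6)*a/2)


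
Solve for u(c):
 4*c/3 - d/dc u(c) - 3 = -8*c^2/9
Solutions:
 u(c) = C1 + 8*c^3/27 + 2*c^2/3 - 3*c


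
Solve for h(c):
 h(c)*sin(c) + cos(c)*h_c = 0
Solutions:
 h(c) = C1*cos(c)


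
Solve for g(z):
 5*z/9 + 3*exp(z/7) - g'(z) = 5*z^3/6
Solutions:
 g(z) = C1 - 5*z^4/24 + 5*z^2/18 + 21*exp(z/7)


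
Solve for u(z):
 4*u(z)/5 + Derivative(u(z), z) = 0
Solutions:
 u(z) = C1*exp(-4*z/5)


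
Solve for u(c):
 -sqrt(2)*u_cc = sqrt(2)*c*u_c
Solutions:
 u(c) = C1 + C2*erf(sqrt(2)*c/2)


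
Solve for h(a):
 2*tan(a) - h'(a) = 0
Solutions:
 h(a) = C1 - 2*log(cos(a))


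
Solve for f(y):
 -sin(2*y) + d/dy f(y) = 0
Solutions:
 f(y) = C1 - cos(2*y)/2


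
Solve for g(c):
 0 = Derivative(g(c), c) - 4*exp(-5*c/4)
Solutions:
 g(c) = C1 - 16*exp(-5*c/4)/5


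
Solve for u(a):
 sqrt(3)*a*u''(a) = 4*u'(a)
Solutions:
 u(a) = C1 + C2*a^(1 + 4*sqrt(3)/3)


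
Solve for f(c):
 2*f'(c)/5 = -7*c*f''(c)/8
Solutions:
 f(c) = C1 + C2*c^(19/35)


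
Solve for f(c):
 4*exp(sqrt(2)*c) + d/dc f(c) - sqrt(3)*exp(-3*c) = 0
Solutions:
 f(c) = C1 - 2*sqrt(2)*exp(sqrt(2)*c) - sqrt(3)*exp(-3*c)/3


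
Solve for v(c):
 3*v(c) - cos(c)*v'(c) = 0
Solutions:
 v(c) = C1*(sin(c) + 1)^(3/2)/(sin(c) - 1)^(3/2)


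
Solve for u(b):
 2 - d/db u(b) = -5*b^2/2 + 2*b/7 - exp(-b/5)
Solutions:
 u(b) = C1 + 5*b^3/6 - b^2/7 + 2*b - 5*exp(-b/5)


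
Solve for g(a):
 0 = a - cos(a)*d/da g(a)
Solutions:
 g(a) = C1 + Integral(a/cos(a), a)


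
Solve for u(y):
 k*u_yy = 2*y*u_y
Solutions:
 u(y) = C1 + C2*erf(y*sqrt(-1/k))/sqrt(-1/k)


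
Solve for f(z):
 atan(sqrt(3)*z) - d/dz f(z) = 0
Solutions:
 f(z) = C1 + z*atan(sqrt(3)*z) - sqrt(3)*log(3*z^2 + 1)/6


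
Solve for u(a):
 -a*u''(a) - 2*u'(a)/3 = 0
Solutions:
 u(a) = C1 + C2*a^(1/3)


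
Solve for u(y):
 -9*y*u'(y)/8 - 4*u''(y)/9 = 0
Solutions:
 u(y) = C1 + C2*erf(9*y/8)


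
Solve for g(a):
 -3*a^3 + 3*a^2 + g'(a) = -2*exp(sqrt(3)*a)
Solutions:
 g(a) = C1 + 3*a^4/4 - a^3 - 2*sqrt(3)*exp(sqrt(3)*a)/3


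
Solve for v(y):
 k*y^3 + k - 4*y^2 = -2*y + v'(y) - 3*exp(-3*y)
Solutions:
 v(y) = C1 + k*y^4/4 + k*y - 4*y^3/3 + y^2 - exp(-3*y)


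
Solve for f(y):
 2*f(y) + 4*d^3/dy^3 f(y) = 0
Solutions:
 f(y) = C3*exp(-2^(2/3)*y/2) + (C1*sin(2^(2/3)*sqrt(3)*y/4) + C2*cos(2^(2/3)*sqrt(3)*y/4))*exp(2^(2/3)*y/4)


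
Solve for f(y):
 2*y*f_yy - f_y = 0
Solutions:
 f(y) = C1 + C2*y^(3/2)


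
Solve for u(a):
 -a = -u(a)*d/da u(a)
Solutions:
 u(a) = -sqrt(C1 + a^2)
 u(a) = sqrt(C1 + a^2)


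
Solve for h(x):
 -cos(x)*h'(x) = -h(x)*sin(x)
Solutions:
 h(x) = C1/cos(x)


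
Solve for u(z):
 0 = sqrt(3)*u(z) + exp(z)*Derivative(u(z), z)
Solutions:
 u(z) = C1*exp(sqrt(3)*exp(-z))


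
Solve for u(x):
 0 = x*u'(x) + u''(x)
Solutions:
 u(x) = C1 + C2*erf(sqrt(2)*x/2)


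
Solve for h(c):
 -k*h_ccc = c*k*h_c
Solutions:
 h(c) = C1 + Integral(C2*airyai(-c) + C3*airybi(-c), c)


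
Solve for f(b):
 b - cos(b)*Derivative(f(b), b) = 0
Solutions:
 f(b) = C1 + Integral(b/cos(b), b)


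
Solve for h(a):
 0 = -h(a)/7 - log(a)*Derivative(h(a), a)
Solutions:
 h(a) = C1*exp(-li(a)/7)


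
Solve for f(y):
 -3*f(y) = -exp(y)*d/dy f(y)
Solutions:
 f(y) = C1*exp(-3*exp(-y))


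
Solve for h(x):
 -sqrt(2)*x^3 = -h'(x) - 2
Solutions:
 h(x) = C1 + sqrt(2)*x^4/4 - 2*x


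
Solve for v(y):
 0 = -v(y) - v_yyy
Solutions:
 v(y) = C3*exp(-y) + (C1*sin(sqrt(3)*y/2) + C2*cos(sqrt(3)*y/2))*exp(y/2)


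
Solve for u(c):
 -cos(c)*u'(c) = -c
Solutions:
 u(c) = C1 + Integral(c/cos(c), c)


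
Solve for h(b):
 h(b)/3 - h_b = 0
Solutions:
 h(b) = C1*exp(b/3)


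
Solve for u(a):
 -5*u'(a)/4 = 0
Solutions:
 u(a) = C1


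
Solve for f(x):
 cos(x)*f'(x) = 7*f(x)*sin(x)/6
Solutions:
 f(x) = C1/cos(x)^(7/6)


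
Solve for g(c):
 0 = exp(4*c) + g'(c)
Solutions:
 g(c) = C1 - exp(4*c)/4


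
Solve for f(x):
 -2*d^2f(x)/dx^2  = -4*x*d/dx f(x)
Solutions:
 f(x) = C1 + C2*erfi(x)


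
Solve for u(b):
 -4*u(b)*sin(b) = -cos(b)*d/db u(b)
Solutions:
 u(b) = C1/cos(b)^4


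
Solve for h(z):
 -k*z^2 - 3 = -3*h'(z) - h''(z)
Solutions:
 h(z) = C1 + C2*exp(-3*z) + k*z^3/9 - k*z^2/9 + 2*k*z/27 + z


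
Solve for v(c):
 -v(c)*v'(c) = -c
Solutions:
 v(c) = -sqrt(C1 + c^2)
 v(c) = sqrt(C1 + c^2)


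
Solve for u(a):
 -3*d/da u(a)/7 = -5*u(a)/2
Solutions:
 u(a) = C1*exp(35*a/6)


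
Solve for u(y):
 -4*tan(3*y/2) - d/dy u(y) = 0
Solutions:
 u(y) = C1 + 8*log(cos(3*y/2))/3


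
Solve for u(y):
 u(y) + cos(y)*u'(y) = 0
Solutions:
 u(y) = C1*sqrt(sin(y) - 1)/sqrt(sin(y) + 1)


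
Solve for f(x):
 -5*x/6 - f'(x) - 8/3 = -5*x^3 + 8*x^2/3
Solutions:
 f(x) = C1 + 5*x^4/4 - 8*x^3/9 - 5*x^2/12 - 8*x/3


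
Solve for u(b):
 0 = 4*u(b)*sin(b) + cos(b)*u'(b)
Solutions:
 u(b) = C1*cos(b)^4


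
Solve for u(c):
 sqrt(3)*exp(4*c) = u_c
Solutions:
 u(c) = C1 + sqrt(3)*exp(4*c)/4


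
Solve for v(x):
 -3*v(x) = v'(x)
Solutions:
 v(x) = C1*exp(-3*x)


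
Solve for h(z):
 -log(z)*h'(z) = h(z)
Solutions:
 h(z) = C1*exp(-li(z))


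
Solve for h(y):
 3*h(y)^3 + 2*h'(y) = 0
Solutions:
 h(y) = -sqrt(-1/(C1 - 3*y))
 h(y) = sqrt(-1/(C1 - 3*y))


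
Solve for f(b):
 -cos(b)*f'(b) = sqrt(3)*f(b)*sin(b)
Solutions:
 f(b) = C1*cos(b)^(sqrt(3))


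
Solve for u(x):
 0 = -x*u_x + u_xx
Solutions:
 u(x) = C1 + C2*erfi(sqrt(2)*x/2)


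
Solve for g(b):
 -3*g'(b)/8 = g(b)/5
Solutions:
 g(b) = C1*exp(-8*b/15)


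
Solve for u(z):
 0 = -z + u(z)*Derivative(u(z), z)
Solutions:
 u(z) = -sqrt(C1 + z^2)
 u(z) = sqrt(C1 + z^2)


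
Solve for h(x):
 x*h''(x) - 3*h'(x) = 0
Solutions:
 h(x) = C1 + C2*x^4


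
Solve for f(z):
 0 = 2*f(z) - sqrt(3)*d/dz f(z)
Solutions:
 f(z) = C1*exp(2*sqrt(3)*z/3)


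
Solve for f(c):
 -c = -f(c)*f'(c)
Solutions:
 f(c) = -sqrt(C1 + c^2)
 f(c) = sqrt(C1 + c^2)


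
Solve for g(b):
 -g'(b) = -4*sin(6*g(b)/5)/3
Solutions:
 -4*b/3 + 5*log(cos(6*g(b)/5) - 1)/12 - 5*log(cos(6*g(b)/5) + 1)/12 = C1


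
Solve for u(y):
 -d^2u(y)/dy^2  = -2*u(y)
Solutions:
 u(y) = C1*exp(-sqrt(2)*y) + C2*exp(sqrt(2)*y)


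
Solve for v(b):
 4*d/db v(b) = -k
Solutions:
 v(b) = C1 - b*k/4


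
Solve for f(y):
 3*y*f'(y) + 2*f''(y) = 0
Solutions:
 f(y) = C1 + C2*erf(sqrt(3)*y/2)


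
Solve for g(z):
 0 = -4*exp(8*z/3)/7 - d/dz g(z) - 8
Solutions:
 g(z) = C1 - 8*z - 3*exp(8*z/3)/14


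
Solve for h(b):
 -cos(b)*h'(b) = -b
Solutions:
 h(b) = C1 + Integral(b/cos(b), b)


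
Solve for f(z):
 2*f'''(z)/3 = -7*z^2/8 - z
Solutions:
 f(z) = C1 + C2*z + C3*z^2 - 7*z^5/320 - z^4/16


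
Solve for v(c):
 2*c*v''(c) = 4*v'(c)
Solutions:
 v(c) = C1 + C2*c^3


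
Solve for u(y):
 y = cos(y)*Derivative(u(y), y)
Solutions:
 u(y) = C1 + Integral(y/cos(y), y)


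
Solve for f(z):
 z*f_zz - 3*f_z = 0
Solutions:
 f(z) = C1 + C2*z^4


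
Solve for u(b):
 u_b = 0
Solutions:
 u(b) = C1


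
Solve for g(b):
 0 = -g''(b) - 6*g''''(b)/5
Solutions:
 g(b) = C1 + C2*b + C3*sin(sqrt(30)*b/6) + C4*cos(sqrt(30)*b/6)


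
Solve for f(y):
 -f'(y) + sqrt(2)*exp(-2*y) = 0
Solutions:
 f(y) = C1 - sqrt(2)*exp(-2*y)/2


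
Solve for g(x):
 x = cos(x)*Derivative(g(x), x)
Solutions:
 g(x) = C1 + Integral(x/cos(x), x)


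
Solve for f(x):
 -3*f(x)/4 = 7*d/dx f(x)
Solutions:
 f(x) = C1*exp(-3*x/28)


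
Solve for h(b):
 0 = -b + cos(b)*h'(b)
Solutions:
 h(b) = C1 + Integral(b/cos(b), b)


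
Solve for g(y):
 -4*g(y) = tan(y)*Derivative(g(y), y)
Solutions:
 g(y) = C1/sin(y)^4


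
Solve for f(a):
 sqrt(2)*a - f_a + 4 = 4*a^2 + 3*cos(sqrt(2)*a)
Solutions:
 f(a) = C1 - 4*a^3/3 + sqrt(2)*a^2/2 + 4*a - 3*sqrt(2)*sin(sqrt(2)*a)/2


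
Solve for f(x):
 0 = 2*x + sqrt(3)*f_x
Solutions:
 f(x) = C1 - sqrt(3)*x^2/3


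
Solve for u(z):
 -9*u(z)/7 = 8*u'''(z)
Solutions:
 u(z) = C3*exp(-21^(2/3)*z/14) + (C1*sin(3*3^(1/6)*7^(2/3)*z/28) + C2*cos(3*3^(1/6)*7^(2/3)*z/28))*exp(21^(2/3)*z/28)


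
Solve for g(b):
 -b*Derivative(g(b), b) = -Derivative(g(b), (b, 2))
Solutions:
 g(b) = C1 + C2*erfi(sqrt(2)*b/2)


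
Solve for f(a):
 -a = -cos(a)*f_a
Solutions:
 f(a) = C1 + Integral(a/cos(a), a)


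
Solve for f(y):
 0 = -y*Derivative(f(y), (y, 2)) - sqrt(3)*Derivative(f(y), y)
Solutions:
 f(y) = C1 + C2*y^(1 - sqrt(3))


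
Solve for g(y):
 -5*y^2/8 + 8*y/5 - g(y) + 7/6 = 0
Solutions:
 g(y) = -5*y^2/8 + 8*y/5 + 7/6


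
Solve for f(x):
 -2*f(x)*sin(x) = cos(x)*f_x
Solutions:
 f(x) = C1*cos(x)^2


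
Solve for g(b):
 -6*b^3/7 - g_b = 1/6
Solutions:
 g(b) = C1 - 3*b^4/14 - b/6


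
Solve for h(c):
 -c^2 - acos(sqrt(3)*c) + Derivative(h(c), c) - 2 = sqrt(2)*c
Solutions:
 h(c) = C1 + c^3/3 + sqrt(2)*c^2/2 + c*acos(sqrt(3)*c) + 2*c - sqrt(3)*sqrt(1 - 3*c^2)/3


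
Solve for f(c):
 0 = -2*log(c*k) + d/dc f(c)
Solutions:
 f(c) = C1 + 2*c*log(c*k) - 2*c


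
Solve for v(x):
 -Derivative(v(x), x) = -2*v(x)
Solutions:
 v(x) = C1*exp(2*x)


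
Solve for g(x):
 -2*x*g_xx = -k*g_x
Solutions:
 g(x) = C1 + x^(re(k)/2 + 1)*(C2*sin(log(x)*Abs(im(k))/2) + C3*cos(log(x)*im(k)/2))


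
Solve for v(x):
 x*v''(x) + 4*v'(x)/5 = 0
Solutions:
 v(x) = C1 + C2*x^(1/5)


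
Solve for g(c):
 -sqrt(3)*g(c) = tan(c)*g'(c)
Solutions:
 g(c) = C1/sin(c)^(sqrt(3))


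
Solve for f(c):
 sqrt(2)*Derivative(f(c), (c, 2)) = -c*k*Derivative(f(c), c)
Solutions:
 f(c) = Piecewise((-2^(3/4)*sqrt(pi)*C1*erf(2^(1/4)*c*sqrt(k)/2)/(2*sqrt(k)) - C2, (k > 0) | (k < 0)), (-C1*c - C2, True))


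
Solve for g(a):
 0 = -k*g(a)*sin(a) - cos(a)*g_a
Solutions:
 g(a) = C1*exp(k*log(cos(a)))


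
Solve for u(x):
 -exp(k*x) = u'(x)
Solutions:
 u(x) = C1 - exp(k*x)/k


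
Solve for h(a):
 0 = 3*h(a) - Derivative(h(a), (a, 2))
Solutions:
 h(a) = C1*exp(-sqrt(3)*a) + C2*exp(sqrt(3)*a)


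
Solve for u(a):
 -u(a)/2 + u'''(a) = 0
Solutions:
 u(a) = C3*exp(2^(2/3)*a/2) + (C1*sin(2^(2/3)*sqrt(3)*a/4) + C2*cos(2^(2/3)*sqrt(3)*a/4))*exp(-2^(2/3)*a/4)


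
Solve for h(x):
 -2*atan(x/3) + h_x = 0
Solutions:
 h(x) = C1 + 2*x*atan(x/3) - 3*log(x^2 + 9)


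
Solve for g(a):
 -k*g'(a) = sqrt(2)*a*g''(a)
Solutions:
 g(a) = C1 + a^(-sqrt(2)*re(k)/2 + 1)*(C2*sin(sqrt(2)*log(a)*Abs(im(k))/2) + C3*cos(sqrt(2)*log(a)*im(k)/2))


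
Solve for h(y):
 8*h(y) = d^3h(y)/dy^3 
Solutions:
 h(y) = C3*exp(2*y) + (C1*sin(sqrt(3)*y) + C2*cos(sqrt(3)*y))*exp(-y)


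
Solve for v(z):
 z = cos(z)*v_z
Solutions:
 v(z) = C1 + Integral(z/cos(z), z)


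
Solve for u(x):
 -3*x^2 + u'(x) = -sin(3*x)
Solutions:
 u(x) = C1 + x^3 + cos(3*x)/3


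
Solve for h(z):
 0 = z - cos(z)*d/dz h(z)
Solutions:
 h(z) = C1 + Integral(z/cos(z), z)


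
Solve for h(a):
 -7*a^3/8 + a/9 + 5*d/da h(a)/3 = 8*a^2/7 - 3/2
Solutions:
 h(a) = C1 + 21*a^4/160 + 8*a^3/35 - a^2/30 - 9*a/10


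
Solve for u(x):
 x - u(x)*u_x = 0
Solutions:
 u(x) = -sqrt(C1 + x^2)
 u(x) = sqrt(C1 + x^2)


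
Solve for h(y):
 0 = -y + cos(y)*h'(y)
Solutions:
 h(y) = C1 + Integral(y/cos(y), y)


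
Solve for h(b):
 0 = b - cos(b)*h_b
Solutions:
 h(b) = C1 + Integral(b/cos(b), b)


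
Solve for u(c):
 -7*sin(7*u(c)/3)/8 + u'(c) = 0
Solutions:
 -7*c/8 + 3*log(cos(7*u(c)/3) - 1)/14 - 3*log(cos(7*u(c)/3) + 1)/14 = C1


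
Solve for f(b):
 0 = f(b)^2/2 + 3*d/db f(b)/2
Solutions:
 f(b) = 3/(C1 + b)


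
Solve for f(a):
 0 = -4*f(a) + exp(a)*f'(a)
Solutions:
 f(a) = C1*exp(-4*exp(-a))


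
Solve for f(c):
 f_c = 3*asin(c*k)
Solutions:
 f(c) = C1 + 3*Piecewise((c*asin(c*k) + sqrt(-c^2*k^2 + 1)/k, Ne(k, 0)), (0, True))


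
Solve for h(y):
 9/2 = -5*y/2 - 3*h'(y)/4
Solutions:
 h(y) = C1 - 5*y^2/3 - 6*y


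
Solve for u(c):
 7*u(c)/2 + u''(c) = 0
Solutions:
 u(c) = C1*sin(sqrt(14)*c/2) + C2*cos(sqrt(14)*c/2)


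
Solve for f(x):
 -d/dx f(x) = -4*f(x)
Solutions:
 f(x) = C1*exp(4*x)


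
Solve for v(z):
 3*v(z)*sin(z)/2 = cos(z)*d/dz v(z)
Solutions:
 v(z) = C1/cos(z)^(3/2)


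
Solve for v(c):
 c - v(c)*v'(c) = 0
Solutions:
 v(c) = -sqrt(C1 + c^2)
 v(c) = sqrt(C1 + c^2)


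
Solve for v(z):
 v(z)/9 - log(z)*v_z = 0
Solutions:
 v(z) = C1*exp(li(z)/9)


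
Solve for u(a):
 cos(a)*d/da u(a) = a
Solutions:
 u(a) = C1 + Integral(a/cos(a), a)


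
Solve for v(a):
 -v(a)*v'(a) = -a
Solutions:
 v(a) = -sqrt(C1 + a^2)
 v(a) = sqrt(C1 + a^2)


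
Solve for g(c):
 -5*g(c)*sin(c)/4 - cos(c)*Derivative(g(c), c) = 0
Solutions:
 g(c) = C1*cos(c)^(5/4)


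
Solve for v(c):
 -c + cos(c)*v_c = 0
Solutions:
 v(c) = C1 + Integral(c/cos(c), c)


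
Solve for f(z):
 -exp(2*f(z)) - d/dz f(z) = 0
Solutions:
 f(z) = log(-sqrt(-1/(C1 - z))) - log(2)/2
 f(z) = log(-1/(C1 - z))/2 - log(2)/2


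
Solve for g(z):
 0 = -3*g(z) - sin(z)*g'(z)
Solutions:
 g(z) = C1*(cos(z) + 1)^(3/2)/(cos(z) - 1)^(3/2)


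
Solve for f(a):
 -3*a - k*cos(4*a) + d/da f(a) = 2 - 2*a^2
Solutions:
 f(a) = C1 - 2*a^3/3 + 3*a^2/2 + 2*a + k*sin(4*a)/4


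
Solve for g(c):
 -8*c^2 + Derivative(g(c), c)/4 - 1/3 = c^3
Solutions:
 g(c) = C1 + c^4 + 32*c^3/3 + 4*c/3


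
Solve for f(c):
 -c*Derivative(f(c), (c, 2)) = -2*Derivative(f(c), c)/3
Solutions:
 f(c) = C1 + C2*c^(5/3)


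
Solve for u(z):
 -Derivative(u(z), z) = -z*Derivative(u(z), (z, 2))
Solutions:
 u(z) = C1 + C2*z^2


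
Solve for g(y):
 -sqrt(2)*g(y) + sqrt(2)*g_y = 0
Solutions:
 g(y) = C1*exp(y)


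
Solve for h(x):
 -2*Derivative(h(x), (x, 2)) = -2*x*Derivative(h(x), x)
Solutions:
 h(x) = C1 + C2*erfi(sqrt(2)*x/2)


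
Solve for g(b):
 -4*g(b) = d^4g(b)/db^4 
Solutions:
 g(b) = (C1*sin(b) + C2*cos(b))*exp(-b) + (C3*sin(b) + C4*cos(b))*exp(b)


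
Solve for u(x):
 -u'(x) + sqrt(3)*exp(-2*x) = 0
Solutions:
 u(x) = C1 - sqrt(3)*exp(-2*x)/2


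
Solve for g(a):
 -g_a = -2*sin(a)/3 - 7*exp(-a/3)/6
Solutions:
 g(a) = C1 - 2*cos(a)/3 - 7*exp(-a/3)/2


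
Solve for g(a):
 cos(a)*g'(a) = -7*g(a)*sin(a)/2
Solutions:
 g(a) = C1*cos(a)^(7/2)


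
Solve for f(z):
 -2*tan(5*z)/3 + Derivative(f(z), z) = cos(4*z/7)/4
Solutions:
 f(z) = C1 - 2*log(cos(5*z))/15 + 7*sin(4*z/7)/16


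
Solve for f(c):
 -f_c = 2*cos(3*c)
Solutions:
 f(c) = C1 - 2*sin(3*c)/3


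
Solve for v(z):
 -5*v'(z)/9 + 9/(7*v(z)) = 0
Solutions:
 v(z) = -sqrt(C1 + 5670*z)/35
 v(z) = sqrt(C1 + 5670*z)/35


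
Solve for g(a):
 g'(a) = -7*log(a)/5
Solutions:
 g(a) = C1 - 7*a*log(a)/5 + 7*a/5


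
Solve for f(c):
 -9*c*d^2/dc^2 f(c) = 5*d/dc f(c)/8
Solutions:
 f(c) = C1 + C2*c^(67/72)


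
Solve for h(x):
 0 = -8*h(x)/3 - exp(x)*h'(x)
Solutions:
 h(x) = C1*exp(8*exp(-x)/3)


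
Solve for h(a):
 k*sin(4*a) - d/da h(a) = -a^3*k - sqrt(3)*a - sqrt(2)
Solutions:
 h(a) = C1 + a^4*k/4 + sqrt(3)*a^2/2 + sqrt(2)*a - k*cos(4*a)/4


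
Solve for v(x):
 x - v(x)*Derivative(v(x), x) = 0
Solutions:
 v(x) = -sqrt(C1 + x^2)
 v(x) = sqrt(C1 + x^2)


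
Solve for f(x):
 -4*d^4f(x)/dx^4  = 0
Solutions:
 f(x) = C1 + C2*x + C3*x^2 + C4*x^3


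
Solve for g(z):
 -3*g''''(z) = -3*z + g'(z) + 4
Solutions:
 g(z) = C1 + C4*exp(-3^(2/3)*z/3) + 3*z^2/2 - 4*z + (C2*sin(3^(1/6)*z/2) + C3*cos(3^(1/6)*z/2))*exp(3^(2/3)*z/6)


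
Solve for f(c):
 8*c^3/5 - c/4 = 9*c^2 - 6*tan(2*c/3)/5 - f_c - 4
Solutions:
 f(c) = C1 - 2*c^4/5 + 3*c^3 + c^2/8 - 4*c + 9*log(cos(2*c/3))/5


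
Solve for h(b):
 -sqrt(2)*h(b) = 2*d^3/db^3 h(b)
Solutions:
 h(b) = C3*exp(-2^(5/6)*b/2) + (C1*sin(2^(5/6)*sqrt(3)*b/4) + C2*cos(2^(5/6)*sqrt(3)*b/4))*exp(2^(5/6)*b/4)


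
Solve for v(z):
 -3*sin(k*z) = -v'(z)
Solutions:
 v(z) = C1 - 3*cos(k*z)/k


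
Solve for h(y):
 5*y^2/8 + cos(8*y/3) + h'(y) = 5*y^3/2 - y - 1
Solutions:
 h(y) = C1 + 5*y^4/8 - 5*y^3/24 - y^2/2 - y - 3*sin(8*y/3)/8


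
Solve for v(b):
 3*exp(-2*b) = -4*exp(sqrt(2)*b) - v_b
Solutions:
 v(b) = C1 - 2*sqrt(2)*exp(sqrt(2)*b) + 3*exp(-2*b)/2


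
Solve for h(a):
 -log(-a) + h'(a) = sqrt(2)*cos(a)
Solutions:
 h(a) = C1 + a*log(-a) - a + sqrt(2)*sin(a)


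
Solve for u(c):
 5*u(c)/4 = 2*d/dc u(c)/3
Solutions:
 u(c) = C1*exp(15*c/8)


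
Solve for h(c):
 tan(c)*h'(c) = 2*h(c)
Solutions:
 h(c) = C1*sin(c)^2


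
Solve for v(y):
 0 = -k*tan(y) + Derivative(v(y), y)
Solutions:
 v(y) = C1 - k*log(cos(y))


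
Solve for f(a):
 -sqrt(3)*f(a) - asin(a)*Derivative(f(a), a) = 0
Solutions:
 f(a) = C1*exp(-sqrt(3)*Integral(1/asin(a), a))


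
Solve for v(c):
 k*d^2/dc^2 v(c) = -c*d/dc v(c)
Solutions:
 v(c) = C1 + C2*sqrt(k)*erf(sqrt(2)*c*sqrt(1/k)/2)


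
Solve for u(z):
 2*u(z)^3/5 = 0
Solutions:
 u(z) = 0


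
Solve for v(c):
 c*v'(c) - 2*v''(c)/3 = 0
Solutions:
 v(c) = C1 + C2*erfi(sqrt(3)*c/2)


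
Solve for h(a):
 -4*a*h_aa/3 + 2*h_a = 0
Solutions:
 h(a) = C1 + C2*a^(5/2)


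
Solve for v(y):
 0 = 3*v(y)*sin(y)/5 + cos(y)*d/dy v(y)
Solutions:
 v(y) = C1*cos(y)^(3/5)


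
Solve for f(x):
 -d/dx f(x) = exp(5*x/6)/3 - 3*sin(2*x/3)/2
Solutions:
 f(x) = C1 - 2*exp(5*x/6)/5 - 9*cos(2*x/3)/4


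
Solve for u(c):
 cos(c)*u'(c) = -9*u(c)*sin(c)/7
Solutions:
 u(c) = C1*cos(c)^(9/7)


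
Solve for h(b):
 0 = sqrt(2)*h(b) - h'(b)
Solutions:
 h(b) = C1*exp(sqrt(2)*b)


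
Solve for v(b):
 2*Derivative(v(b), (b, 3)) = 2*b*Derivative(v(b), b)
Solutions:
 v(b) = C1 + Integral(C2*airyai(b) + C3*airybi(b), b)


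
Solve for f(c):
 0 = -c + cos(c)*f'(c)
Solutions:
 f(c) = C1 + Integral(c/cos(c), c)


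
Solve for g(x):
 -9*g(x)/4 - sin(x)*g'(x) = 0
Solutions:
 g(x) = C1*(cos(x) + 1)^(9/8)/(cos(x) - 1)^(9/8)


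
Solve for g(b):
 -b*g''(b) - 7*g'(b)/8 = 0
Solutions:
 g(b) = C1 + C2*b^(1/8)


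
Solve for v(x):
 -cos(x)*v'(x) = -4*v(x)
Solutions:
 v(x) = C1*(sin(x)^2 + 2*sin(x) + 1)/(sin(x)^2 - 2*sin(x) + 1)


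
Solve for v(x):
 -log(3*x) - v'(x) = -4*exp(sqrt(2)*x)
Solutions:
 v(x) = C1 - x*log(x) + x*(1 - log(3)) + 2*sqrt(2)*exp(sqrt(2)*x)


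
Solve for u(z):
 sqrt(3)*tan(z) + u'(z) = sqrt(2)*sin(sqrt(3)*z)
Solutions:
 u(z) = C1 + sqrt(3)*log(cos(z)) - sqrt(6)*cos(sqrt(3)*z)/3


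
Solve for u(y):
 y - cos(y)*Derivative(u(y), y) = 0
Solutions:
 u(y) = C1 + Integral(y/cos(y), y)


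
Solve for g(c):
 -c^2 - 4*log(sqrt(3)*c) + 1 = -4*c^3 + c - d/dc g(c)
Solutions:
 g(c) = C1 - c^4 + c^3/3 + c^2/2 + 4*c*log(c) - 5*c + c*log(9)


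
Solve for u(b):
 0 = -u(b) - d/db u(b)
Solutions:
 u(b) = C1*exp(-b)


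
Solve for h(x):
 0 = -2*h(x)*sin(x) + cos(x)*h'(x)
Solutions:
 h(x) = C1/cos(x)^2


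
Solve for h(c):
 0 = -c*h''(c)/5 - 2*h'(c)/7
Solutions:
 h(c) = C1 + C2/c^(3/7)


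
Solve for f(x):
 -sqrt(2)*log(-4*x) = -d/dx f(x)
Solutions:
 f(x) = C1 + sqrt(2)*x*log(-x) + sqrt(2)*x*(-1 + 2*log(2))


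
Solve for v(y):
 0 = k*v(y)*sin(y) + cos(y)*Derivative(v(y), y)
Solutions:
 v(y) = C1*exp(k*log(cos(y)))


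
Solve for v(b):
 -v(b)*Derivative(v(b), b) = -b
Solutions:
 v(b) = -sqrt(C1 + b^2)
 v(b) = sqrt(C1 + b^2)


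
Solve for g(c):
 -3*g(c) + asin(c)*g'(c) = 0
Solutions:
 g(c) = C1*exp(3*Integral(1/asin(c), c))


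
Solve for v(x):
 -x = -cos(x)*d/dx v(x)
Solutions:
 v(x) = C1 + Integral(x/cos(x), x)


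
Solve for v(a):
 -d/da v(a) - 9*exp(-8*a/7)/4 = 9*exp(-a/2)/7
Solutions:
 v(a) = C1 + 18*exp(-a/2)/7 + 63*exp(-8*a/7)/32


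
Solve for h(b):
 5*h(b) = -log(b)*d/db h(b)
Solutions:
 h(b) = C1*exp(-5*li(b))


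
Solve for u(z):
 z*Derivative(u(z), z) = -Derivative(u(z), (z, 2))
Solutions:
 u(z) = C1 + C2*erf(sqrt(2)*z/2)


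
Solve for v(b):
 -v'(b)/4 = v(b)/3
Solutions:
 v(b) = C1*exp(-4*b/3)


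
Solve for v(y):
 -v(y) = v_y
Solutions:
 v(y) = C1*exp(-y)


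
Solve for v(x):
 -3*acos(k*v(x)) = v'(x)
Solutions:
 Integral(1/acos(_y*k), (_y, v(x))) = C1 - 3*x


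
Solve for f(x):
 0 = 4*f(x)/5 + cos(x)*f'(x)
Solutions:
 f(x) = C1*(sin(x) - 1)^(2/5)/(sin(x) + 1)^(2/5)


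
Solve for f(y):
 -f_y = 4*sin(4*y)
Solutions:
 f(y) = C1 + cos(4*y)


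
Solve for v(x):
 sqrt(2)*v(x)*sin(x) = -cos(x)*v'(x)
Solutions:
 v(x) = C1*cos(x)^(sqrt(2))


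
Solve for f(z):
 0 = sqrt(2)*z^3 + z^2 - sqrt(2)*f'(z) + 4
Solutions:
 f(z) = C1 + z^4/4 + sqrt(2)*z^3/6 + 2*sqrt(2)*z


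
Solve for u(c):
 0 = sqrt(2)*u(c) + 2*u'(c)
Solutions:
 u(c) = C1*exp(-sqrt(2)*c/2)


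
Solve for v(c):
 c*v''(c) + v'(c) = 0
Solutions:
 v(c) = C1 + C2*log(c)


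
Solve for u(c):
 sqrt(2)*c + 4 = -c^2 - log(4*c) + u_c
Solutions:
 u(c) = C1 + c^3/3 + sqrt(2)*c^2/2 + c*log(c) + c*log(4) + 3*c


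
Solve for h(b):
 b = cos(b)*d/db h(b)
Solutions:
 h(b) = C1 + Integral(b/cos(b), b)


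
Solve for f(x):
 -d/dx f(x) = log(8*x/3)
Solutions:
 f(x) = C1 - x*log(x) + x*log(3/8) + x


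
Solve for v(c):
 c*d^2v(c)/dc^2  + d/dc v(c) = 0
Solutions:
 v(c) = C1 + C2*log(c)


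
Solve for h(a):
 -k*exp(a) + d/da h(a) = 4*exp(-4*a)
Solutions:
 h(a) = C1 + k*exp(a) - exp(-4*a)


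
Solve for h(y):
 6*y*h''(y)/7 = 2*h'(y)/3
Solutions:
 h(y) = C1 + C2*y^(16/9)


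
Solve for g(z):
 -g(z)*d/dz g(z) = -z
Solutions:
 g(z) = -sqrt(C1 + z^2)
 g(z) = sqrt(C1 + z^2)


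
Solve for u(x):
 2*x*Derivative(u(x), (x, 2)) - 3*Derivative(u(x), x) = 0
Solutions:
 u(x) = C1 + C2*x^(5/2)


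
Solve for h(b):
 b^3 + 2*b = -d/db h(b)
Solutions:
 h(b) = C1 - b^4/4 - b^2


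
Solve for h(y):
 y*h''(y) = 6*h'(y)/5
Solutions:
 h(y) = C1 + C2*y^(11/5)


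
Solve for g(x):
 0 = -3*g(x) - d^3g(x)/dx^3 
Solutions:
 g(x) = C3*exp(-3^(1/3)*x) + (C1*sin(3^(5/6)*x/2) + C2*cos(3^(5/6)*x/2))*exp(3^(1/3)*x/2)
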